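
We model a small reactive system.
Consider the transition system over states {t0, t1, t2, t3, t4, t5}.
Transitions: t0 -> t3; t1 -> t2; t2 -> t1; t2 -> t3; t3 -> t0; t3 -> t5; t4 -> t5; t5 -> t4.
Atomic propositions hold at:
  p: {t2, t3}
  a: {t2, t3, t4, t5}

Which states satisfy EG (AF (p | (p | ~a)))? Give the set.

Sat(~a) = {t0, t1}
Sat(p | ~a) = {t0, t1, t2, t3}
Sat(p | (p | ~a)) = {t0, t1, t2, t3}
AF (p | (p | ~a)): least fixpoint, start Z0 = {t0, t1, t2, t3}, add states with every successor in Z. Already a fixed point.
Sat(AF (p | (p | ~a))) = {t0, t1, t2, t3}
EG (AF (p | (p | ~a))): greatest fixpoint, start Z0 = {t0, t1, t2, t3}, keep only states in Sat with some successor in Z. Already a fixed point.
Sat(EG (AF (p | (p | ~a)))) = {t0, t1, t2, t3}

{t0, t1, t2, t3}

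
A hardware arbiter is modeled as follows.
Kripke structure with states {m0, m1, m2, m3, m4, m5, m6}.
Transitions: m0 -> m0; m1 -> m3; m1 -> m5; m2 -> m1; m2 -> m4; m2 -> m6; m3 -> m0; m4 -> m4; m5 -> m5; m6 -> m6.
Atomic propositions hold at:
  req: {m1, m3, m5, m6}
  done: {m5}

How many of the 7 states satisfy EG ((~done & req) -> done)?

Sat(~done) = {m0, m1, m2, m3, m4, m6}
Sat(~done & req) = {m1, m3, m6}
Sat((~done & req) -> done) = {m0, m2, m4, m5}
EG ((~done & req) -> done): greatest fixpoint, start Z0 = {m0, m2, m4, m5}, keep only states in Sat with some successor in Z. Already a fixed point.
Sat(EG ((~done & req) -> done)) = {m0, m2, m4, m5}
|Sat(EG ((~done & req) -> done))| = |{m0, m2, m4, m5}| = 4.

4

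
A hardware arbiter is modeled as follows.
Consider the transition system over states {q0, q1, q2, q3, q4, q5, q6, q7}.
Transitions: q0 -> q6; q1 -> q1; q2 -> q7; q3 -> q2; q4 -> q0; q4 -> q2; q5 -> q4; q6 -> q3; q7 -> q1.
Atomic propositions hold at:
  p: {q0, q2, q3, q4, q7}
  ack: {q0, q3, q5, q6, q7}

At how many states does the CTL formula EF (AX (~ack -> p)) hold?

Sat(~ack) = {q1, q2, q4}
Sat(~ack -> p) = {q0, q2, q3, q4, q5, q6, q7}
Sat(AX (~ack -> p)) = {s : every successor in {q0, q2, q3, q4, q5, q6, q7}} = {q0, q2, q3, q4, q5, q6}
EF (AX (~ack -> p)): least fixpoint, start Z0 = {q0, q2, q3, q4, q5, q6}, add states with some successor in Z. Already a fixed point.
Sat(EF (AX (~ack -> p))) = {q0, q2, q3, q4, q5, q6}
|Sat(EF (AX (~ack -> p)))| = |{q0, q2, q3, q4, q5, q6}| = 6.

6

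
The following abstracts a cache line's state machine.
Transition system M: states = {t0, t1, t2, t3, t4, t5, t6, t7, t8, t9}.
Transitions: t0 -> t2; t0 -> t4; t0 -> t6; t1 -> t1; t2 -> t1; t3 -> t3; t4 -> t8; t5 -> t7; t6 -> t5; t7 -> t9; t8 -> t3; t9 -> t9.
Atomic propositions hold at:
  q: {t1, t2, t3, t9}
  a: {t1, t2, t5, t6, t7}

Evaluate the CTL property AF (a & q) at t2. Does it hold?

Yes

Sat(a & q) = {t1, t2}
AF (a & q): least fixpoint, start Z0 = {t1, t2}, add states with every successor in Z. Already a fixed point.
Sat(AF (a & q)) = {t1, t2}
t2 ∈ Sat(AF (a & q)) = {t1, t2}, so the formula holds at t2.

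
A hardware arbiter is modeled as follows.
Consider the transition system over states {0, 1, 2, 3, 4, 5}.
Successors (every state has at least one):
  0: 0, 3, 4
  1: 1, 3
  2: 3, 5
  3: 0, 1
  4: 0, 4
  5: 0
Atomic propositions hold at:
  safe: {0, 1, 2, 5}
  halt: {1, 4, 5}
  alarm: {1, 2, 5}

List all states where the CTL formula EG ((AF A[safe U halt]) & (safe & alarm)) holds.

A[safe U halt]: least fixpoint, start Z0 = Sat(halt) = {1, 4, 5}, add states in Sat(safe) with every successor in Z. Already a fixed point.
Sat(A[safe U halt]) = {1, 4, 5}
AF A[safe U halt]: least fixpoint, start Z0 = {1, 4, 5}, add states with every successor in Z. Already a fixed point.
Sat(AF A[safe U halt]) = {1, 4, 5}
Sat(safe & alarm) = {1, 2, 5}
Sat((AF A[safe U halt]) & (safe & alarm)) = {1, 5}
EG ((AF A[safe U halt]) & (safe & alarm)): greatest fixpoint, start Z0 = {1, 5}, keep only states in Sat with some successor in Z. Z1 = {1}; fixed.
Sat(EG ((AF A[safe U halt]) & (safe & alarm))) = {1}

{1}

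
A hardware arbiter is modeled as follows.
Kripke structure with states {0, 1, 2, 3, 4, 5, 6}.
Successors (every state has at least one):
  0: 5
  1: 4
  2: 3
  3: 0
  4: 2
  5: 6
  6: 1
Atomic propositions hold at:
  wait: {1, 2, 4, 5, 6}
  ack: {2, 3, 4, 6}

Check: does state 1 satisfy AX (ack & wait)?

Sat(ack & wait) = {2, 4, 6}
Sat(AX (ack & wait)) = {s : every successor in {2, 4, 6}} = {1, 4, 5}
1 ∈ Sat(AX (ack & wait)) = {1, 4, 5}, so the formula holds at 1.

Yes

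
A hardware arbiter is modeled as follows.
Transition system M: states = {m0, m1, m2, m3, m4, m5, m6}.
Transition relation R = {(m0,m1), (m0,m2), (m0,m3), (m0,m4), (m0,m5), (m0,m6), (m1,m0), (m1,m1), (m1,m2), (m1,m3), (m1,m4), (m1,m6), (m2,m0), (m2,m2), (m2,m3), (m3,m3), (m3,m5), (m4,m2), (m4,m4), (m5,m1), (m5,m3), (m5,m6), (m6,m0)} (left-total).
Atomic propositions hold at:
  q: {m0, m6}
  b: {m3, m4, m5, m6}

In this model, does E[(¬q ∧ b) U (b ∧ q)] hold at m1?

Sat(¬q) = {m1, m2, m3, m4, m5}
Sat(¬q ∧ b) = {m3, m4, m5}
Sat(b ∧ q) = {m6}
E[(¬q ∧ b) U (b ∧ q)]: least fixpoint, start Z0 = Sat((b ∧ q)) = {m6}, add states in Sat(¬q ∧ b) with some successor in Z. Z1 = {m5, m6}; Z2 = {m3, m5, m6}; fixed.
Sat(E[(¬q ∧ b) U (b ∧ q)]) = {m3, m5, m6}
m1 ∉ Sat(E[(¬q ∧ b) U (b ∧ q)]) = {m3, m5, m6}, so the formula does not hold at m1.

No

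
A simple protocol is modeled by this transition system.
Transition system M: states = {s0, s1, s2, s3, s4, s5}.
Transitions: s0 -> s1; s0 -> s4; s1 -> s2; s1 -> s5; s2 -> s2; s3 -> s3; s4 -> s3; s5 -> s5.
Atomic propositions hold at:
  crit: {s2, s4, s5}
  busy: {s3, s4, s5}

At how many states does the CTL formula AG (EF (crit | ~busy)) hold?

Sat(~busy) = {s0, s1, s2}
Sat(crit | ~busy) = {s0, s1, s2, s4, s5}
EF (crit | ~busy): least fixpoint, start Z0 = {s0, s1, s2, s4, s5}, add states with some successor in Z. Already a fixed point.
Sat(EF (crit | ~busy)) = {s0, s1, s2, s4, s5}
AG (EF (crit | ~busy)): greatest fixpoint, start Z0 = {s0, s1, s2, s4, s5}, keep only states in Sat with every successor in Z. Z1 = {s0, s1, s2, s5}; Z2 = {s1, s2, s5}; fixed.
Sat(AG (EF (crit | ~busy))) = {s1, s2, s5}
|Sat(AG (EF (crit | ~busy)))| = |{s1, s2, s5}| = 3.

3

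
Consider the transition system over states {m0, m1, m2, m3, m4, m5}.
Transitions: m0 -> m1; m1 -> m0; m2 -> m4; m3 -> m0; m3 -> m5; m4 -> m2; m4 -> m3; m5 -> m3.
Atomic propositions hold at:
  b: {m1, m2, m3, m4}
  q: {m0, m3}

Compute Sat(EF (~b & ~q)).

Sat(~b) = {m0, m5}
Sat(~q) = {m1, m2, m4, m5}
Sat(~b & ~q) = {m5}
EF (~b & ~q): least fixpoint, start Z0 = {m5}, add states with some successor in Z. Z1 = {m3, m5}; Z2 = {m3, m4, m5}; Z3 = {m2, m3, m4, m5}; fixed.
Sat(EF (~b & ~q)) = {m2, m3, m4, m5}

{m2, m3, m4, m5}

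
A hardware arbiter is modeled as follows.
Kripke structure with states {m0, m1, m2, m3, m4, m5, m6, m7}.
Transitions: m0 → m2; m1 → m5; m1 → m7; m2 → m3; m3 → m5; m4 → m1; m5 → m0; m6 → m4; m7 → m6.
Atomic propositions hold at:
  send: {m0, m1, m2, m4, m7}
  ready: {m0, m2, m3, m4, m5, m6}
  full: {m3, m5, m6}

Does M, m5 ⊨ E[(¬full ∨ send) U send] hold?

Sat(¬full) = {m0, m1, m2, m4, m7}
Sat(¬full ∨ send) = {m0, m1, m2, m4, m7}
E[(¬full ∨ send) U send]: least fixpoint, start Z0 = Sat(send) = {m0, m1, m2, m4, m7}, add states in Sat(¬full ∨ send) with some successor in Z. Already a fixed point.
Sat(E[(¬full ∨ send) U send]) = {m0, m1, m2, m4, m7}
m5 ∉ Sat(E[(¬full ∨ send) U send]) = {m0, m1, m2, m4, m7}, so the formula does not hold at m5.

No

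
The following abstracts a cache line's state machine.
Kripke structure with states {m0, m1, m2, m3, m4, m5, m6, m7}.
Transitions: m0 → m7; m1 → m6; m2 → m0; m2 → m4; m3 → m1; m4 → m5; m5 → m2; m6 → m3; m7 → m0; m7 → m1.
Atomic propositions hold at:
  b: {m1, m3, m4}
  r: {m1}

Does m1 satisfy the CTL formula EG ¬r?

No

Sat(¬r) = {m0, m2, m3, m4, m5, m6, m7}
EG ¬r: greatest fixpoint, start Z0 = {m0, m2, m3, m4, m5, m6, m7}, keep only states in Sat with some successor in Z. Z1 = {m0, m2, m4, m5, m6, m7}; Z2 = {m0, m2, m4, m5, m7}; fixed.
Sat(EG ¬r) = {m0, m2, m4, m5, m7}
m1 ∉ Sat(EG ¬r) = {m0, m2, m4, m5, m7}, so the formula does not hold at m1.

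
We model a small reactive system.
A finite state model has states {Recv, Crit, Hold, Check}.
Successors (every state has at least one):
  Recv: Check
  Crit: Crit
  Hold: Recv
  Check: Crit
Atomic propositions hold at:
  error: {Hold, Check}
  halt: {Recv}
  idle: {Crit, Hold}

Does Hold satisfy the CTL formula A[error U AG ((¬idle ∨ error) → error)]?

Sat(¬idle) = {Recv, Check}
Sat(¬idle ∨ error) = {Recv, Hold, Check}
Sat((¬idle ∨ error) → error) = {Crit, Hold, Check}
AG ((¬idle ∨ error) → error): greatest fixpoint, start Z0 = {Crit, Hold, Check}, keep only states in Sat with every successor in Z. Z1 = {Crit, Check}; fixed.
Sat(AG ((¬idle ∨ error) → error)) = {Crit, Check}
A[error U AG ((¬idle ∨ error) → error)]: least fixpoint, start Z0 = Sat(AG ((¬idle ∨ error) → error)) = {Crit, Check}, add states in Sat(error) with every successor in Z. Already a fixed point.
Sat(A[error U AG ((¬idle ∨ error) → error)]) = {Crit, Check}
Hold ∉ Sat(A[error U AG ((¬idle ∨ error) → error)]) = {Crit, Check}, so the formula does not hold at Hold.

No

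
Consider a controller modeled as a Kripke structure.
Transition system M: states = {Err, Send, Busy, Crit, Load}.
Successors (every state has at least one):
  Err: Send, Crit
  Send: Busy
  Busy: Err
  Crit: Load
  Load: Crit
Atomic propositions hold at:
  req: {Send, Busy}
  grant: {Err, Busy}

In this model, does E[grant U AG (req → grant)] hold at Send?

No

Sat(req → grant) = {Err, Busy, Crit, Load}
AG (req → grant): greatest fixpoint, start Z0 = {Err, Busy, Crit, Load}, keep only states in Sat with every successor in Z. Z1 = {Busy, Crit, Load}; Z2 = {Crit, Load}; fixed.
Sat(AG (req → grant)) = {Crit, Load}
E[grant U AG (req → grant)]: least fixpoint, start Z0 = Sat(AG (req → grant)) = {Crit, Load}, add states in Sat(grant) with some successor in Z. Z1 = {Err, Crit, Load}; Z2 = {Err, Busy, Crit, Load}; fixed.
Sat(E[grant U AG (req → grant)]) = {Err, Busy, Crit, Load}
Send ∉ Sat(E[grant U AG (req → grant)]) = {Err, Busy, Crit, Load}, so the formula does not hold at Send.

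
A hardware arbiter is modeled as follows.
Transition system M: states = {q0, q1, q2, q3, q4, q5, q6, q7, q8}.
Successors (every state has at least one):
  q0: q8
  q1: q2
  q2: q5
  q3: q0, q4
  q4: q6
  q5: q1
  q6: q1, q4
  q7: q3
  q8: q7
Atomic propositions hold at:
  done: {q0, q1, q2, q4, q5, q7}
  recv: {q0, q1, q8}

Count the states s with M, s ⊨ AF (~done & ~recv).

6

Sat(~done) = {q3, q6, q8}
Sat(~recv) = {q2, q3, q4, q5, q6, q7}
Sat(~done & ~recv) = {q3, q6}
AF (~done & ~recv): least fixpoint, start Z0 = {q3, q6}, add states with every successor in Z. Z1 = {q3, q4, q6, q7}; Z2 = {q3, q4, q6, q7, q8}; Z3 = {q0, q3, q4, q6, q7, q8}; fixed.
Sat(AF (~done & ~recv)) = {q0, q3, q4, q6, q7, q8}
|Sat(AF (~done & ~recv))| = |{q0, q3, q4, q6, q7, q8}| = 6.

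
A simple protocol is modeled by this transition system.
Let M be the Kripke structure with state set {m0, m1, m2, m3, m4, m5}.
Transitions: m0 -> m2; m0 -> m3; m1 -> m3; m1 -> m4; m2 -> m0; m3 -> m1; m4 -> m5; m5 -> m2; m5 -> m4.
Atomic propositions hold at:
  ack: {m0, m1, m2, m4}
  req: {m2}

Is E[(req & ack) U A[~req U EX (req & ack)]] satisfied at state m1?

No

Sat(req & ack) = {m2}
Sat(~req) = {m0, m1, m3, m4, m5}
Sat(EX (req & ack)) = {s : some successor in {m2}} = {m0, m5}
A[~req U EX (req & ack)]: least fixpoint, start Z0 = Sat(EX (req & ack)) = {m0, m5}, add states in Sat(~req) with every successor in Z. Z1 = {m0, m4, m5}; fixed.
Sat(A[~req U EX (req & ack)]) = {m0, m4, m5}
E[(req & ack) U A[~req U EX (req & ack)]]: least fixpoint, start Z0 = Sat(A[~req U EX (req & ack)]) = {m0, m4, m5}, add states in Sat(req & ack) with some successor in Z. Z1 = {m0, m2, m4, m5}; fixed.
Sat(E[(req & ack) U A[~req U EX (req & ack)]]) = {m0, m2, m4, m5}
m1 ∉ Sat(E[(req & ack) U A[~req U EX (req & ack)]]) = {m0, m2, m4, m5}, so the formula does not hold at m1.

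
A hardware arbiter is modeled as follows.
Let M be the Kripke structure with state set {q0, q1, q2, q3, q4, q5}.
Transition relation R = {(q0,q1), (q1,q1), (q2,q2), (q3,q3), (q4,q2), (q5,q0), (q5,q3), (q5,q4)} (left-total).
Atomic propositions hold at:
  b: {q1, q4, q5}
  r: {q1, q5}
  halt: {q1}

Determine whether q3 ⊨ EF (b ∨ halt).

No

Sat(b ∨ halt) = {q1, q4, q5}
EF (b ∨ halt): least fixpoint, start Z0 = {q1, q4, q5}, add states with some successor in Z. Z1 = {q0, q1, q4, q5}; fixed.
Sat(EF (b ∨ halt)) = {q0, q1, q4, q5}
q3 ∉ Sat(EF (b ∨ halt)) = {q0, q1, q4, q5}, so the formula does not hold at q3.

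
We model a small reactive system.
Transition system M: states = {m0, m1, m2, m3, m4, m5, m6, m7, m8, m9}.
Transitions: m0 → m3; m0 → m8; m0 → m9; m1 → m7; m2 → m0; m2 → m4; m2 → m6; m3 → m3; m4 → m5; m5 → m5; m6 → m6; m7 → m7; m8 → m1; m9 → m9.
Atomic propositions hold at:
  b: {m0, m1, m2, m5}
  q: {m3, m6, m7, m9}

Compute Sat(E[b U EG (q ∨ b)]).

{m0, m1, m2, m3, m5, m6, m7, m9}

Sat(q ∨ b) = {m0, m1, m2, m3, m5, m6, m7, m9}
EG (q ∨ b): greatest fixpoint, start Z0 = {m0, m1, m2, m3, m5, m6, m7, m9}, keep only states in Sat with some successor in Z. Already a fixed point.
Sat(EG (q ∨ b)) = {m0, m1, m2, m3, m5, m6, m7, m9}
E[b U EG (q ∨ b)]: least fixpoint, start Z0 = Sat(EG (q ∨ b)) = {m0, m1, m2, m3, m5, m6, m7, m9}, add states in Sat(b) with some successor in Z. Already a fixed point.
Sat(E[b U EG (q ∨ b)]) = {m0, m1, m2, m3, m5, m6, m7, m9}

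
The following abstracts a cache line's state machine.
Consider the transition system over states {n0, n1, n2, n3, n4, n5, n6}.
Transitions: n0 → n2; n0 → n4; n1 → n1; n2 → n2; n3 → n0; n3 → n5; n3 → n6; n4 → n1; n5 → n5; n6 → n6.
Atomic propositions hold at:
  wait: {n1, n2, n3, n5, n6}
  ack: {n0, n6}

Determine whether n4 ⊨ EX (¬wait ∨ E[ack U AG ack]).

No

Sat(¬wait) = {n0, n4}
AG ack: greatest fixpoint, start Z0 = {n0, n6}, keep only states in Sat with every successor in Z. Z1 = {n6}; fixed.
Sat(AG ack) = {n6}
E[ack U AG ack]: least fixpoint, start Z0 = Sat(AG ack) = {n6}, add states in Sat(ack) with some successor in Z. Already a fixed point.
Sat(E[ack U AG ack]) = {n6}
Sat(¬wait ∨ E[ack U AG ack]) = {n0, n4, n6}
Sat(EX (¬wait ∨ E[ack U AG ack])) = {s : some successor in {n0, n4, n6}} = {n0, n3, n6}
n4 ∉ Sat(EX (¬wait ∨ E[ack U AG ack])) = {n0, n3, n6}, so the formula does not hold at n4.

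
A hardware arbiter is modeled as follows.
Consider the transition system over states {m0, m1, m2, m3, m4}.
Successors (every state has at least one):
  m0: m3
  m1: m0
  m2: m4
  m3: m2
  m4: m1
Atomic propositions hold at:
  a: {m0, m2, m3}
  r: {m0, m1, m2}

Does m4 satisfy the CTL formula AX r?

Yes

Sat(AX r) = {s : every successor in {m0, m1, m2}} = {m1, m3, m4}
m4 ∈ Sat(AX r) = {m1, m3, m4}, so the formula holds at m4.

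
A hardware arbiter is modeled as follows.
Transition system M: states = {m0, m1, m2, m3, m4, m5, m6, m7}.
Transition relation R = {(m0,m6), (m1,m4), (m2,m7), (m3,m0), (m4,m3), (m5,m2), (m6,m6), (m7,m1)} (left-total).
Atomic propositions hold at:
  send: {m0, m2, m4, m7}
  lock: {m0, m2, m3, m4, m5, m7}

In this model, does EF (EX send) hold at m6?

Sat(EX send) = {s : some successor in {m0, m2, m4, m7}} = {m1, m2, m3, m5}
EF (EX send): least fixpoint, start Z0 = {m1, m2, m3, m5}, add states with some successor in Z. Z1 = {m1, m2, m3, m4, m5, m7}; fixed.
Sat(EF (EX send)) = {m1, m2, m3, m4, m5, m7}
m6 ∉ Sat(EF (EX send)) = {m1, m2, m3, m4, m5, m7}, so the formula does not hold at m6.

No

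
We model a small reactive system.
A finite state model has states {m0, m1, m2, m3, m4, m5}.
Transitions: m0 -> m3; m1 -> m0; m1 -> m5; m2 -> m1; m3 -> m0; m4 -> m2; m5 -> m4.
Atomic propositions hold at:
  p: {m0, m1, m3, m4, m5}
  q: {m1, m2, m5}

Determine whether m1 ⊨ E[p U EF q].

Yes

EF q: least fixpoint, start Z0 = {m1, m2, m5}, add states with some successor in Z. Z1 = {m1, m2, m4, m5}; fixed.
Sat(EF q) = {m1, m2, m4, m5}
E[p U EF q]: least fixpoint, start Z0 = Sat(EF q) = {m1, m2, m4, m5}, add states in Sat(p) with some successor in Z. Already a fixed point.
Sat(E[p U EF q]) = {m1, m2, m4, m5}
m1 ∈ Sat(E[p U EF q]) = {m1, m2, m4, m5}, so the formula holds at m1.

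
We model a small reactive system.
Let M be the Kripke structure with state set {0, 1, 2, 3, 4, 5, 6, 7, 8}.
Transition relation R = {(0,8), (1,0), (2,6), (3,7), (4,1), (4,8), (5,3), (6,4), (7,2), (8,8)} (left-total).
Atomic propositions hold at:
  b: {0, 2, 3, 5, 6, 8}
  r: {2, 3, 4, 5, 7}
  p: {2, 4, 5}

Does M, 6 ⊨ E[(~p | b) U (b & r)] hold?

No

Sat(~p) = {0, 1, 3, 6, 7, 8}
Sat(~p | b) = {0, 1, 2, 3, 5, 6, 7, 8}
Sat(b & r) = {2, 3, 5}
E[(~p | b) U (b & r)]: least fixpoint, start Z0 = Sat((b & r)) = {2, 3, 5}, add states in Sat(~p | b) with some successor in Z. Z1 = {2, 3, 5, 7}; fixed.
Sat(E[(~p | b) U (b & r)]) = {2, 3, 5, 7}
6 ∉ Sat(E[(~p | b) U (b & r)]) = {2, 3, 5, 7}, so the formula does not hold at 6.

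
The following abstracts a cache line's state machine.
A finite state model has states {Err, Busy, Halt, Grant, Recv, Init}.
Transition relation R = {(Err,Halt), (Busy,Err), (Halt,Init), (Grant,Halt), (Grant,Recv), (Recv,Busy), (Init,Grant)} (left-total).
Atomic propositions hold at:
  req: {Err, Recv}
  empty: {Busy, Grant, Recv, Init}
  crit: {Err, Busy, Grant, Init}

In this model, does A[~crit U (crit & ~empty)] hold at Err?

Yes

Sat(~crit) = {Halt, Recv}
Sat(~empty) = {Err, Halt}
Sat(crit & ~empty) = {Err}
A[~crit U (crit & ~empty)]: least fixpoint, start Z0 = Sat((crit & ~empty)) = {Err}, add states in Sat(~crit) with every successor in Z. Already a fixed point.
Sat(A[~crit U (crit & ~empty)]) = {Err}
Err ∈ Sat(A[~crit U (crit & ~empty)]) = {Err}, so the formula holds at Err.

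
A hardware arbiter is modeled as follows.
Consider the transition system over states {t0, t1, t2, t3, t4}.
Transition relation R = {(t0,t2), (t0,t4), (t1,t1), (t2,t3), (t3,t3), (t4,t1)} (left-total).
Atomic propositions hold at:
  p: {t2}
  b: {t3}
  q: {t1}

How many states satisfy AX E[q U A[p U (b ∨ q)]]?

4

Sat(b ∨ q) = {t1, t3}
A[p U (b ∨ q)]: least fixpoint, start Z0 = Sat((b ∨ q)) = {t1, t3}, add states in Sat(p) with every successor in Z. Z1 = {t1, t2, t3}; fixed.
Sat(A[p U (b ∨ q)]) = {t1, t2, t3}
E[q U A[p U (b ∨ q)]]: least fixpoint, start Z0 = Sat(A[p U (b ∨ q)]) = {t1, t2, t3}, add states in Sat(q) with some successor in Z. Already a fixed point.
Sat(E[q U A[p U (b ∨ q)]]) = {t1, t2, t3}
Sat(AX E[q U A[p U (b ∨ q)]]) = {s : every successor in {t1, t2, t3}} = {t1, t2, t3, t4}
|Sat(AX E[q U A[p U (b ∨ q)]])| = |{t1, t2, t3, t4}| = 4.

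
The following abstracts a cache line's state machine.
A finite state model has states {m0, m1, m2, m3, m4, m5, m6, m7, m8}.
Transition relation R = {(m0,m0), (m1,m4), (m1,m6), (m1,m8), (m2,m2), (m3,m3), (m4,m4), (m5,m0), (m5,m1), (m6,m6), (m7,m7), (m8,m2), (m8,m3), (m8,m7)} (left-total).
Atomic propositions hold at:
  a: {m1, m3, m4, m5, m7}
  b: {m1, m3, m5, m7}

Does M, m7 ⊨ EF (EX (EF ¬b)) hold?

No

Sat(¬b) = {m0, m2, m4, m6, m8}
EF ¬b: least fixpoint, start Z0 = {m0, m2, m4, m6, m8}, add states with some successor in Z. Z1 = {m0, m1, m2, m4, m5, m6, m8}; fixed.
Sat(EF ¬b) = {m0, m1, m2, m4, m5, m6, m8}
Sat(EX (EF ¬b)) = {s : some successor in {m0, m1, m2, m4, m5, m6, m8}} = {m0, m1, m2, m4, m5, m6, m8}
EF (EX (EF ¬b)): least fixpoint, start Z0 = {m0, m1, m2, m4, m5, m6, m8}, add states with some successor in Z. Already a fixed point.
Sat(EF (EX (EF ¬b))) = {m0, m1, m2, m4, m5, m6, m8}
m7 ∉ Sat(EF (EX (EF ¬b))) = {m0, m1, m2, m4, m5, m6, m8}, so the formula does not hold at m7.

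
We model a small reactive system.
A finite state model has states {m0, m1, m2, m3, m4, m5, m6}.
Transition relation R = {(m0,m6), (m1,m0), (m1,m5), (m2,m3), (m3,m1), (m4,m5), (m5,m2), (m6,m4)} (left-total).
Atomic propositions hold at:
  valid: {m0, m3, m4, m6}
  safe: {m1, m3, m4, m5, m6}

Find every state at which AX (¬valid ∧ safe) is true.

{m3, m4}

Sat(¬valid) = {m1, m2, m5}
Sat(¬valid ∧ safe) = {m1, m5}
Sat(AX (¬valid ∧ safe)) = {s : every successor in {m1, m5}} = {m3, m4}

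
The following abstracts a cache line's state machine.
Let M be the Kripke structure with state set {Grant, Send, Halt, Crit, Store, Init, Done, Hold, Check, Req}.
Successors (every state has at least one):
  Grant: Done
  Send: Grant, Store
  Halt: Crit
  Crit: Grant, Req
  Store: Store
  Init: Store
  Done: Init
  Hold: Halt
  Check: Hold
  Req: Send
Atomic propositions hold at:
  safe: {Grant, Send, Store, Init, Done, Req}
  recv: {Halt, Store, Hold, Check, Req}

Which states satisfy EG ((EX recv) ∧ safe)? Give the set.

{Send, Store, Init}

Sat(EX recv) = {s : some successor in {Halt, Store, Hold, Check, Req}} = {Send, Crit, Store, Init, Hold, Check}
Sat((EX recv) ∧ safe) = {Send, Store, Init}
EG ((EX recv) ∧ safe): greatest fixpoint, start Z0 = {Send, Store, Init}, keep only states in Sat with some successor in Z. Already a fixed point.
Sat(EG ((EX recv) ∧ safe)) = {Send, Store, Init}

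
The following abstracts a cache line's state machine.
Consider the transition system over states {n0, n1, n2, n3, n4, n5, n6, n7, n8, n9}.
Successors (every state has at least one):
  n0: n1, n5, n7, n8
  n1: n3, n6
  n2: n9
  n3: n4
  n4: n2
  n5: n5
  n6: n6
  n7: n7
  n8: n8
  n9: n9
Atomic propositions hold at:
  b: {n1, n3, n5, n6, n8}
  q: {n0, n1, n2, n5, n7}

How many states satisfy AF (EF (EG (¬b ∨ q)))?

Sat(¬b) = {n0, n2, n4, n7, n9}
Sat(¬b ∨ q) = {n0, n1, n2, n4, n5, n7, n9}
EG (¬b ∨ q): greatest fixpoint, start Z0 = {n0, n1, n2, n4, n5, n7, n9}, keep only states in Sat with some successor in Z. Z1 = {n0, n2, n4, n5, n7, n9}; fixed.
Sat(EG (¬b ∨ q)) = {n0, n2, n4, n5, n7, n9}
EF (EG (¬b ∨ q)): least fixpoint, start Z0 = {n0, n2, n4, n5, n7, n9}, add states with some successor in Z. Z1 = {n0, n2, n3, n4, n5, n7, n9}; Z2 = {n0, n1, n2, n3, n4, n5, n7, n9}; fixed.
Sat(EF (EG (¬b ∨ q))) = {n0, n1, n2, n3, n4, n5, n7, n9}
AF (EF (EG (¬b ∨ q))): least fixpoint, start Z0 = {n0, n1, n2, n3, n4, n5, n7, n9}, add states with every successor in Z. Already a fixed point.
Sat(AF (EF (EG (¬b ∨ q)))) = {n0, n1, n2, n3, n4, n5, n7, n9}
|Sat(AF (EF (EG (¬b ∨ q))))| = |{n0, n1, n2, n3, n4, n5, n7, n9}| = 8.

8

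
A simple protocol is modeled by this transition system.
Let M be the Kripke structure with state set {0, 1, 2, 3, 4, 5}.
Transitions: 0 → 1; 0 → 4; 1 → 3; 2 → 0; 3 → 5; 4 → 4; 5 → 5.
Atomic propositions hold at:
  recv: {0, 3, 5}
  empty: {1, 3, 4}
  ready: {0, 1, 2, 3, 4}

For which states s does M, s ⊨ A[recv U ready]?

A[recv U ready]: least fixpoint, start Z0 = Sat(ready) = {0, 1, 2, 3, 4}, add states in Sat(recv) with every successor in Z. Already a fixed point.
Sat(A[recv U ready]) = {0, 1, 2, 3, 4}

{0, 1, 2, 3, 4}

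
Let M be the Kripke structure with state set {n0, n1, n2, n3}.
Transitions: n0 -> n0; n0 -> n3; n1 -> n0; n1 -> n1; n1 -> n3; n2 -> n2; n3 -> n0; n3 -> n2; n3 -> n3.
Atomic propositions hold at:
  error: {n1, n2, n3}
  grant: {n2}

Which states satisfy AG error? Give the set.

AG error: greatest fixpoint, start Z0 = {n1, n2, n3}, keep only states in Sat with every successor in Z. Z1 = {n2}; fixed.
Sat(AG error) = {n2}

{n2}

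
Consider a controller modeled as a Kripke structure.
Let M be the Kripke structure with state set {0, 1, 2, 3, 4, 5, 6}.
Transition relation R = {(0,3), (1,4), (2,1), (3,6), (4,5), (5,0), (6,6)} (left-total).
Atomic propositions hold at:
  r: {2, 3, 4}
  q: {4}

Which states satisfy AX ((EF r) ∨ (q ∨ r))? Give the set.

{0, 1, 2, 4, 5}

EF r: least fixpoint, start Z0 = {2, 3, 4}, add states with some successor in Z. Z1 = {0, 1, 2, 3, 4}; Z2 = {0, 1, 2, 3, 4, 5}; fixed.
Sat(EF r) = {0, 1, 2, 3, 4, 5}
Sat(q ∨ r) = {2, 3, 4}
Sat((EF r) ∨ (q ∨ r)) = {0, 1, 2, 3, 4, 5}
Sat(AX ((EF r) ∨ (q ∨ r))) = {s : every successor in {0, 1, 2, 3, 4, 5}} = {0, 1, 2, 4, 5}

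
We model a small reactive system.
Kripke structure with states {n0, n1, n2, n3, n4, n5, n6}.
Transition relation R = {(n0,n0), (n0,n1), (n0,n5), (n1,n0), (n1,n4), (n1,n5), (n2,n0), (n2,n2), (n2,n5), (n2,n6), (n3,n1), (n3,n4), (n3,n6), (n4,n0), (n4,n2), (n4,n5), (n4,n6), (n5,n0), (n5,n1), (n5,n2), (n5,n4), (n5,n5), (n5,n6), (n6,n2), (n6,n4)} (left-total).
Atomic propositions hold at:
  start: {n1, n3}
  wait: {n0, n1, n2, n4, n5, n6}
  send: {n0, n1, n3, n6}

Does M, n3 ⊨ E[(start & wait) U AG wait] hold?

Sat(start & wait) = {n1}
AG wait: greatest fixpoint, start Z0 = {n0, n1, n2, n4, n5, n6}, keep only states in Sat with every successor in Z. Already a fixed point.
Sat(AG wait) = {n0, n1, n2, n4, n5, n6}
E[(start & wait) U AG wait]: least fixpoint, start Z0 = Sat(AG wait) = {n0, n1, n2, n4, n5, n6}, add states in Sat(start & wait) with some successor in Z. Already a fixed point.
Sat(E[(start & wait) U AG wait]) = {n0, n1, n2, n4, n5, n6}
n3 ∉ Sat(E[(start & wait) U AG wait]) = {n0, n1, n2, n4, n5, n6}, so the formula does not hold at n3.

No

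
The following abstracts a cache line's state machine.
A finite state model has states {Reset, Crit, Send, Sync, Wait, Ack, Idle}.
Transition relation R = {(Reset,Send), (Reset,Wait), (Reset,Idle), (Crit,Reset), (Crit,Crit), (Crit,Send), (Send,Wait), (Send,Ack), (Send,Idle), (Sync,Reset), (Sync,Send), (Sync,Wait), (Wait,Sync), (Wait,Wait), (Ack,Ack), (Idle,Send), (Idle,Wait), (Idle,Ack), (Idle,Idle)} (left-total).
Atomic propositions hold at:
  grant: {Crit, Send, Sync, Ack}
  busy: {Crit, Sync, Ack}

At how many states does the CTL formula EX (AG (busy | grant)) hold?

Sat(busy | grant) = {Crit, Send, Sync, Ack}
AG (busy | grant): greatest fixpoint, start Z0 = {Crit, Send, Sync, Ack}, keep only states in Sat with every successor in Z. Z1 = {Ack}; fixed.
Sat(AG (busy | grant)) = {Ack}
Sat(EX (AG (busy | grant))) = {s : some successor in {Ack}} = {Send, Ack, Idle}
|Sat(EX (AG (busy | grant)))| = |{Send, Ack, Idle}| = 3.

3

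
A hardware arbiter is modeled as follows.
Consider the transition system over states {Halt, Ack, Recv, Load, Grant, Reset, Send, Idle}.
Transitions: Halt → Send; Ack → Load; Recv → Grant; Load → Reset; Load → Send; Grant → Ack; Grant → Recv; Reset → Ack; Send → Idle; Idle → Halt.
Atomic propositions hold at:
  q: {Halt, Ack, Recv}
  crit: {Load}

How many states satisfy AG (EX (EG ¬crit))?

3

Sat(¬crit) = {Halt, Ack, Recv, Grant, Reset, Send, Idle}
EG ¬crit: greatest fixpoint, start Z0 = {Halt, Ack, Recv, Grant, Reset, Send, Idle}, keep only states in Sat with some successor in Z. Z1 = {Halt, Recv, Grant, Reset, Send, Idle}; Z2 = {Halt, Recv, Grant, Send, Idle}; fixed.
Sat(EG ¬crit) = {Halt, Recv, Grant, Send, Idle}
Sat(EX (EG ¬crit)) = {s : some successor in {Halt, Recv, Grant, Send, Idle}} = {Halt, Recv, Load, Grant, Send, Idle}
AG (EX (EG ¬crit)): greatest fixpoint, start Z0 = {Halt, Recv, Load, Grant, Send, Idle}, keep only states in Sat with every successor in Z. Z1 = {Halt, Recv, Send, Idle}; Z2 = {Halt, Send, Idle}; fixed.
Sat(AG (EX (EG ¬crit))) = {Halt, Send, Idle}
|Sat(AG (EX (EG ¬crit)))| = |{Halt, Send, Idle}| = 3.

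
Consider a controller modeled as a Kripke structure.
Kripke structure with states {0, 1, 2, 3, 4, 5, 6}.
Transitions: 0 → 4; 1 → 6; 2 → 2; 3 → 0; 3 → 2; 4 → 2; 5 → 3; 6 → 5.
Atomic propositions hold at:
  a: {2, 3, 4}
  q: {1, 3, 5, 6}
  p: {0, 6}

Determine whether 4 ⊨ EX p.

Sat(EX p) = {s : some successor in {0, 6}} = {1, 3}
4 ∉ Sat(EX p) = {1, 3}, so the formula does not hold at 4.

No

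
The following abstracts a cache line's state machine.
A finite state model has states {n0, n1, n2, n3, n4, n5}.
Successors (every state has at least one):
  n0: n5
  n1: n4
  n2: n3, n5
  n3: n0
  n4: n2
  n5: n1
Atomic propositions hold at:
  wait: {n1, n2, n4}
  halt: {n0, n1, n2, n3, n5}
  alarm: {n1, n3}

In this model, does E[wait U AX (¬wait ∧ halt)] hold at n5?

No

Sat(¬wait) = {n0, n3, n5}
Sat(¬wait ∧ halt) = {n0, n3, n5}
Sat(AX (¬wait ∧ halt)) = {s : every successor in {n0, n3, n5}} = {n0, n2, n3}
E[wait U AX (¬wait ∧ halt)]: least fixpoint, start Z0 = Sat(AX (¬wait ∧ halt)) = {n0, n2, n3}, add states in Sat(wait) with some successor in Z. Z1 = {n0, n2, n3, n4}; Z2 = {n0, n1, n2, n3, n4}; fixed.
Sat(E[wait U AX (¬wait ∧ halt)]) = {n0, n1, n2, n3, n4}
n5 ∉ Sat(E[wait U AX (¬wait ∧ halt)]) = {n0, n1, n2, n3, n4}, so the formula does not hold at n5.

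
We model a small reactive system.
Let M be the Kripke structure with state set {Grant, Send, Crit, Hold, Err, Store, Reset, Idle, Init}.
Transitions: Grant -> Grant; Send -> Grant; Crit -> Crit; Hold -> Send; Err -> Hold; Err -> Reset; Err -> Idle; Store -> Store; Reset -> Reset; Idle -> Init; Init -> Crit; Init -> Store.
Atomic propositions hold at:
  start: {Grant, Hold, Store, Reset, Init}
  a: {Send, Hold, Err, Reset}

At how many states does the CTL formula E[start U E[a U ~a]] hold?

Sat(~a) = {Grant, Crit, Store, Idle, Init}
E[a U ~a]: least fixpoint, start Z0 = Sat(~a) = {Grant, Crit, Store, Idle, Init}, add states in Sat(a) with some successor in Z. Z1 = {Grant, Send, Crit, Err, Store, Idle, Init}; Z2 = {Grant, Send, Crit, Hold, Err, Store, Idle, Init}; fixed.
Sat(E[a U ~a]) = {Grant, Send, Crit, Hold, Err, Store, Idle, Init}
E[start U E[a U ~a]]: least fixpoint, start Z0 = Sat(E[a U ~a]) = {Grant, Send, Crit, Hold, Err, Store, Idle, Init}, add states in Sat(start) with some successor in Z. Already a fixed point.
Sat(E[start U E[a U ~a]]) = {Grant, Send, Crit, Hold, Err, Store, Idle, Init}
|Sat(E[start U E[a U ~a]])| = |{Grant, Send, Crit, Hold, Err, Store, Idle, Init}| = 8.

8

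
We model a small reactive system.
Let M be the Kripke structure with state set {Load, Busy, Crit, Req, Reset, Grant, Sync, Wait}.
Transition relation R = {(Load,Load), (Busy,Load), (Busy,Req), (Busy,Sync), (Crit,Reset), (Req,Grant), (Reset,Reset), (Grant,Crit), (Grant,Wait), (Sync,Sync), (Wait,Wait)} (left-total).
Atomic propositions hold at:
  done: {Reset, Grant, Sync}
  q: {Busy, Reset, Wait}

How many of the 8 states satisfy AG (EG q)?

EG q: greatest fixpoint, start Z0 = {Busy, Reset, Wait}, keep only states in Sat with some successor in Z. Z1 = {Reset, Wait}; fixed.
Sat(EG q) = {Reset, Wait}
AG (EG q): greatest fixpoint, start Z0 = {Reset, Wait}, keep only states in Sat with every successor in Z. Already a fixed point.
Sat(AG (EG q)) = {Reset, Wait}
|Sat(AG (EG q))| = |{Reset, Wait}| = 2.

2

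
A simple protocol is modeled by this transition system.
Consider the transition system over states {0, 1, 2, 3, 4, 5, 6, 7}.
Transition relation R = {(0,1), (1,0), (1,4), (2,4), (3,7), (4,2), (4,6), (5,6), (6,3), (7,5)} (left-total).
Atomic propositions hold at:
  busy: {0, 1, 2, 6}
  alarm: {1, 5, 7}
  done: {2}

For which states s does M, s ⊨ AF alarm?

AF alarm: least fixpoint, start Z0 = {1, 5, 7}, add states with every successor in Z. Z1 = {0, 1, 3, 5, 7}; Z2 = {0, 1, 3, 5, 6, 7}; fixed.
Sat(AF alarm) = {0, 1, 3, 5, 6, 7}

{0, 1, 3, 5, 6, 7}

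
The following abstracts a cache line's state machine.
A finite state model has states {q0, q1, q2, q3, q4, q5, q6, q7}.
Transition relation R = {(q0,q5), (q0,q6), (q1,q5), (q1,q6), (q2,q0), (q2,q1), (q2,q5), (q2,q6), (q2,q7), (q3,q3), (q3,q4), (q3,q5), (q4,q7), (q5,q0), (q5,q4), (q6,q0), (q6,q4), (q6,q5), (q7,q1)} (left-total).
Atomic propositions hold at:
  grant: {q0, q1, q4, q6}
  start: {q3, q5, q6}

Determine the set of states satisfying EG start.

EG start: greatest fixpoint, start Z0 = {q3, q5, q6}, keep only states in Sat with some successor in Z. Z1 = {q3, q6}; Z2 = {q3}; fixed.
Sat(EG start) = {q3}

{q3}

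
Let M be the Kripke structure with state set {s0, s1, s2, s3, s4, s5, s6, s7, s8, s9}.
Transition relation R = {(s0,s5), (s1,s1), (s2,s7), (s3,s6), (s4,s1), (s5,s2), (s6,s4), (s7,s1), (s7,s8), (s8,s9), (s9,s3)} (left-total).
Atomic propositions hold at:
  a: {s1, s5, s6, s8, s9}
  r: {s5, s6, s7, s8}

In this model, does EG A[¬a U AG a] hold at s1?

Yes

Sat(¬a) = {s0, s2, s3, s4, s7}
AG a: greatest fixpoint, start Z0 = {s1, s5, s6, s8, s9}, keep only states in Sat with every successor in Z. Z1 = {s1, s8}; Z2 = {s1}; fixed.
Sat(AG a) = {s1}
A[¬a U AG a]: least fixpoint, start Z0 = Sat(AG a) = {s1}, add states in Sat(¬a) with every successor in Z. Z1 = {s1, s4}; fixed.
Sat(A[¬a U AG a]) = {s1, s4}
EG A[¬a U AG a]: greatest fixpoint, start Z0 = {s1, s4}, keep only states in Sat with some successor in Z. Already a fixed point.
Sat(EG A[¬a U AG a]) = {s1, s4}
s1 ∈ Sat(EG A[¬a U AG a]) = {s1, s4}, so the formula holds at s1.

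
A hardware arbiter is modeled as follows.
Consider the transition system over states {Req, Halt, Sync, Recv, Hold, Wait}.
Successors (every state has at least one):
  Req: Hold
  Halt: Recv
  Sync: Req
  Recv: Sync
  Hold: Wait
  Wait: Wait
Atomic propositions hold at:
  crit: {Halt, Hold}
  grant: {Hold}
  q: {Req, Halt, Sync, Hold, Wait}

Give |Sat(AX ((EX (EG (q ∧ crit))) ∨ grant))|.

Sat(q ∧ crit) = {Halt, Hold}
EG (q ∧ crit): greatest fixpoint, start Z0 = {Halt, Hold}, keep only states in Sat with some successor in Z. Z1 = ∅; fixed.
Sat(EG (q ∧ crit)) = ∅
Sat(EX (EG (q ∧ crit))) = {s : some successor in ∅} = ∅
Sat((EX (EG (q ∧ crit))) ∨ grant) = {Hold}
Sat(AX ((EX (EG (q ∧ crit))) ∨ grant)) = {s : every successor in {Hold}} = {Req}
|Sat(AX ((EX (EG (q ∧ crit))) ∨ grant))| = |{Req}| = 1.

1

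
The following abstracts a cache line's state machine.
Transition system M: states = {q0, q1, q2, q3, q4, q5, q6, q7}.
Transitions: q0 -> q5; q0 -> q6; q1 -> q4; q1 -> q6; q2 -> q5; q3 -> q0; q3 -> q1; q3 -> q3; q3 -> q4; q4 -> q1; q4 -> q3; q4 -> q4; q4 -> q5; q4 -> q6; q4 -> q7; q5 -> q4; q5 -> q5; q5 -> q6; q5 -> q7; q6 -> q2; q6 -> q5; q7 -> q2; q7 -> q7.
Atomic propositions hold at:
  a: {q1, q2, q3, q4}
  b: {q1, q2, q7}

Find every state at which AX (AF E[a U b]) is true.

{q7}

E[a U b]: least fixpoint, start Z0 = Sat(b) = {q1, q2, q7}, add states in Sat(a) with some successor in Z. Z1 = {q1, q2, q3, q4, q7}; fixed.
Sat(E[a U b]) = {q1, q2, q3, q4, q7}
AF E[a U b]: least fixpoint, start Z0 = {q1, q2, q3, q4, q7}, add states with every successor in Z. Already a fixed point.
Sat(AF E[a U b]) = {q1, q2, q3, q4, q7}
Sat(AX (AF E[a U b])) = {s : every successor in {q1, q2, q3, q4, q7}} = {q7}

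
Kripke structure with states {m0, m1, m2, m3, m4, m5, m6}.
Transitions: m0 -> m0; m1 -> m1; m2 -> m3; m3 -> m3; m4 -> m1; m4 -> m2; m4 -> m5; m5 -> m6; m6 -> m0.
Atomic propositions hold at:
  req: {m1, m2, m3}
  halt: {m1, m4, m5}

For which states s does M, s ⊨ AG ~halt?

Sat(~halt) = {m0, m2, m3, m6}
AG ~halt: greatest fixpoint, start Z0 = {m0, m2, m3, m6}, keep only states in Sat with every successor in Z. Already a fixed point.
Sat(AG ~halt) = {m0, m2, m3, m6}

{m0, m2, m3, m6}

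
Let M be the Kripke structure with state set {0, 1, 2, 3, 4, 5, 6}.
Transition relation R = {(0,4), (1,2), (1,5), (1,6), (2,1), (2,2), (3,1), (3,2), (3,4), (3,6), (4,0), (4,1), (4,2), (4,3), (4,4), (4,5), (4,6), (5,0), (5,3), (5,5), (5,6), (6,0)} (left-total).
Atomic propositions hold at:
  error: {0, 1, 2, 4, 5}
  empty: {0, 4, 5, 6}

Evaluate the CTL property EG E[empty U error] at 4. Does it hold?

E[empty U error]: least fixpoint, start Z0 = Sat(error) = {0, 1, 2, 4, 5}, add states in Sat(empty) with some successor in Z. Z1 = {0, 1, 2, 4, 5, 6}; fixed.
Sat(E[empty U error]) = {0, 1, 2, 4, 5, 6}
EG E[empty U error]: greatest fixpoint, start Z0 = {0, 1, 2, 4, 5, 6}, keep only states in Sat with some successor in Z. Already a fixed point.
Sat(EG E[empty U error]) = {0, 1, 2, 4, 5, 6}
4 ∈ Sat(EG E[empty U error]) = {0, 1, 2, 4, 5, 6}, so the formula holds at 4.

Yes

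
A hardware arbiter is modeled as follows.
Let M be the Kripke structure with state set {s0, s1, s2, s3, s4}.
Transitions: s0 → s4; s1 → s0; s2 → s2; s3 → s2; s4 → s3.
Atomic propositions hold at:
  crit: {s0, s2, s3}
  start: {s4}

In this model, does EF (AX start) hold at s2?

No

Sat(AX start) = {s : every successor in {s4}} = {s0}
EF (AX start): least fixpoint, start Z0 = {s0}, add states with some successor in Z. Z1 = {s0, s1}; fixed.
Sat(EF (AX start)) = {s0, s1}
s2 ∉ Sat(EF (AX start)) = {s0, s1}, so the formula does not hold at s2.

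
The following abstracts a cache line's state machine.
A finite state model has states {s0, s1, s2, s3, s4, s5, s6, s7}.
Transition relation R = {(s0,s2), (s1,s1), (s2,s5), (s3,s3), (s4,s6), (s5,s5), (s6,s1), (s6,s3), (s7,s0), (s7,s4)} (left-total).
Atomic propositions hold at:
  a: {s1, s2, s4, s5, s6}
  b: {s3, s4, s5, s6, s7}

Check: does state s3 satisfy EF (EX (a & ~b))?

No

Sat(~b) = {s0, s1, s2}
Sat(a & ~b) = {s1, s2}
Sat(EX (a & ~b)) = {s : some successor in {s1, s2}} = {s0, s1, s6}
EF (EX (a & ~b)): least fixpoint, start Z0 = {s0, s1, s6}, add states with some successor in Z. Z1 = {s0, s1, s4, s6, s7}; fixed.
Sat(EF (EX (a & ~b))) = {s0, s1, s4, s6, s7}
s3 ∉ Sat(EF (EX (a & ~b))) = {s0, s1, s4, s6, s7}, so the formula does not hold at s3.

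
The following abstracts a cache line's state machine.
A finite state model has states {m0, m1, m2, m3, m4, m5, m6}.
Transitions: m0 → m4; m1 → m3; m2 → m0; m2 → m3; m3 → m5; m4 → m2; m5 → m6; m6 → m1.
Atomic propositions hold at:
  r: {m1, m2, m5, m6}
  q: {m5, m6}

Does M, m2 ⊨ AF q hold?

AF q: least fixpoint, start Z0 = {m5, m6}, add states with every successor in Z. Z1 = {m3, m5, m6}; Z2 = {m1, m3, m5, m6}; fixed.
Sat(AF q) = {m1, m3, m5, m6}
m2 ∉ Sat(AF q) = {m1, m3, m5, m6}, so the formula does not hold at m2.

No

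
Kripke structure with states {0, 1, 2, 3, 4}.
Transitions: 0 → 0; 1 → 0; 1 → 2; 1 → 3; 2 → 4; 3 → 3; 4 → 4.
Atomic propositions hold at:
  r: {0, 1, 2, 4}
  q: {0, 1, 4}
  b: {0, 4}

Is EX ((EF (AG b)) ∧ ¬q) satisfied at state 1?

Yes

AG b: greatest fixpoint, start Z0 = {0, 4}, keep only states in Sat with every successor in Z. Already a fixed point.
Sat(AG b) = {0, 4}
EF (AG b): least fixpoint, start Z0 = {0, 4}, add states with some successor in Z. Z1 = {0, 1, 2, 4}; fixed.
Sat(EF (AG b)) = {0, 1, 2, 4}
Sat(¬q) = {2, 3}
Sat((EF (AG b)) ∧ ¬q) = {2}
Sat(EX ((EF (AG b)) ∧ ¬q)) = {s : some successor in {2}} = {1}
1 ∈ Sat(EX ((EF (AG b)) ∧ ¬q)) = {1}, so the formula holds at 1.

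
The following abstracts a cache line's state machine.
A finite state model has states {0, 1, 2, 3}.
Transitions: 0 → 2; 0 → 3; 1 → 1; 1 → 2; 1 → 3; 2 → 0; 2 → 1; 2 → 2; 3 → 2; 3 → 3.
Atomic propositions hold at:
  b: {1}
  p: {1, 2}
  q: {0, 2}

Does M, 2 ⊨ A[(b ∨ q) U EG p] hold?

Sat(b ∨ q) = {0, 1, 2}
EG p: greatest fixpoint, start Z0 = {1, 2}, keep only states in Sat with some successor in Z. Already a fixed point.
Sat(EG p) = {1, 2}
A[(b ∨ q) U EG p]: least fixpoint, start Z0 = Sat(EG p) = {1, 2}, add states in Sat(b ∨ q) with every successor in Z. Already a fixed point.
Sat(A[(b ∨ q) U EG p]) = {1, 2}
2 ∈ Sat(A[(b ∨ q) U EG p]) = {1, 2}, so the formula holds at 2.

Yes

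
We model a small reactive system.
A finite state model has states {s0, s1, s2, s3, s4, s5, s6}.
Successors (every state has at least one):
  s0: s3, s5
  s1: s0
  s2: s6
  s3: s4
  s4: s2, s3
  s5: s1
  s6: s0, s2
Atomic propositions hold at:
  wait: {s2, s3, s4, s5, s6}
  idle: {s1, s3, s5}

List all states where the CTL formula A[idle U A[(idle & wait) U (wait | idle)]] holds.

{s1, s2, s3, s4, s5, s6}

Sat(idle & wait) = {s3, s5}
Sat(wait | idle) = {s1, s2, s3, s4, s5, s6}
A[(idle & wait) U (wait | idle)]: least fixpoint, start Z0 = Sat((wait | idle)) = {s1, s2, s3, s4, s5, s6}, add states in Sat(idle & wait) with every successor in Z. Already a fixed point.
Sat(A[(idle & wait) U (wait | idle)]) = {s1, s2, s3, s4, s5, s6}
A[idle U A[(idle & wait) U (wait | idle)]]: least fixpoint, start Z0 = Sat(A[(idle & wait) U (wait | idle)]) = {s1, s2, s3, s4, s5, s6}, add states in Sat(idle) with every successor in Z. Already a fixed point.
Sat(A[idle U A[(idle & wait) U (wait | idle)]]) = {s1, s2, s3, s4, s5, s6}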